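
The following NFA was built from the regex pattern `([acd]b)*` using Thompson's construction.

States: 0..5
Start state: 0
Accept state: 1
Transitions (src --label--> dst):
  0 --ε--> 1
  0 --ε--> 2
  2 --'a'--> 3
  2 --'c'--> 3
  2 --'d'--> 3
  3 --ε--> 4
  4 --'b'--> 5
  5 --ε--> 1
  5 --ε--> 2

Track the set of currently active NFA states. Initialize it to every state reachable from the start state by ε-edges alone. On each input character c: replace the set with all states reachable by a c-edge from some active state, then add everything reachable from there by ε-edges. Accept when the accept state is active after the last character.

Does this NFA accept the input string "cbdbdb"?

start: ε-closure({0}) = {0,1,2}
'c' @ 1: {3,4}
'b' @ 2: {1,2,5}  (accept∈set)
'd' @ 3: {3,4}
'b' @ 4: {1,2,5}  (accept∈set)
'd' @ 5: {3,4}
'b' @ 6: {1,2,5}  (accept∈set)
final: {1,2,5}; accept 1 in set

Answer: ACCEPT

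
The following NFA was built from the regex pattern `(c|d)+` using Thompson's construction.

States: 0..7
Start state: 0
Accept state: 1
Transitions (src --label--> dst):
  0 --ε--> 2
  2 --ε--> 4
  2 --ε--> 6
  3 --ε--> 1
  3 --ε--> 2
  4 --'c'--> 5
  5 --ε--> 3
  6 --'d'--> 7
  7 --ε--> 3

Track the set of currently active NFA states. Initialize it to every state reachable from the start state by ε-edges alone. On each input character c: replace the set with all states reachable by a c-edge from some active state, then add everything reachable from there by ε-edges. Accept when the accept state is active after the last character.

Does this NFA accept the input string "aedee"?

Answer: REJECT

Derivation:
start: ε-closure({0}) = {0,2,4,6}
'a' @ 1: {}  — dead — no transitions
rest 'edee' ignored (set empty)
final: {}; accept 1 not in set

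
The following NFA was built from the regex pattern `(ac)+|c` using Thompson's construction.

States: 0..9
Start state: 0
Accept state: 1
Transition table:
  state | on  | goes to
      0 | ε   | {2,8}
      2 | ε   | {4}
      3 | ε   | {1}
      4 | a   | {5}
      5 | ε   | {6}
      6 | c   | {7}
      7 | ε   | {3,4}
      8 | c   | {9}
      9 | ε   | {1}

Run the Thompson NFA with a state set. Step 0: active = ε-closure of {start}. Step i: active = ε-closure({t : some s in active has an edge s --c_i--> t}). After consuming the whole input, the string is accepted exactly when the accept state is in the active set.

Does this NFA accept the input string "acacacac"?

initial (ε-close {0}): {0,2,4,8}
'a' @ 1: {5,6}
'c' @ 2: {1,3,4,7}  (accept∈set)
'a' @ 3: {5,6}
'c' @ 4: {1,3,4,7}  (accept∈set)
'a' @ 5: {5,6}
'c' @ 6: {1,3,4,7}  (accept∈set)
'a' @ 7: {5,6}
'c' @ 8: {1,3,4,7}  (accept∈set)
final: {1,3,4,7}; accept 1 in set

Answer: ACCEPT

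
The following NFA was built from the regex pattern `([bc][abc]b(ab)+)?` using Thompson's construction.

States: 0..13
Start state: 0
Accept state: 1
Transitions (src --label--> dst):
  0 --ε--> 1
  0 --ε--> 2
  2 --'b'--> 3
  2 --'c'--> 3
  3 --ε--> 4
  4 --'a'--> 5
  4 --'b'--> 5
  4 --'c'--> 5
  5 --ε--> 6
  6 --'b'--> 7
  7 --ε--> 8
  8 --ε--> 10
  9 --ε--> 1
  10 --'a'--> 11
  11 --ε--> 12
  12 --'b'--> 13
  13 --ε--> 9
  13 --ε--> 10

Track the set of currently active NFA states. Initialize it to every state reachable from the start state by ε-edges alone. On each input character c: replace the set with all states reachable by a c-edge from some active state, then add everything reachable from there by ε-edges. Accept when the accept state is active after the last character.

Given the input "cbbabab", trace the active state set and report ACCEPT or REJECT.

Answer: ACCEPT

Trace:
S₀ = ε-closure({0}) = {0,1,2}
'c' @ 1: {3,4}
'b' @ 2: {5,6}
'b' @ 3: {7,8,10}
'a' @ 4: {11,12}
'b' @ 5: {1,9,10,13}  (accept∈set)
'a' @ 6: {11,12}
'b' @ 7: {1,9,10,13}  (accept∈set)
after full input: {1,9,10,13}  (accept=1 in)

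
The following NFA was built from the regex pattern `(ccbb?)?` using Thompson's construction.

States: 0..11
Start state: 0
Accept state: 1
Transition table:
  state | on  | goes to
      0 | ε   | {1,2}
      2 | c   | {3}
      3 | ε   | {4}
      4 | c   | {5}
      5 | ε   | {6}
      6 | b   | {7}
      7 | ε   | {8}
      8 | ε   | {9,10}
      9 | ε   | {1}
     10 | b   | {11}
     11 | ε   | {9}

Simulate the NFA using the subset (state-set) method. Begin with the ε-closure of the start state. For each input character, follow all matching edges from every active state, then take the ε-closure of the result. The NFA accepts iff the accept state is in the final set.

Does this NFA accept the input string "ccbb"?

Answer: ACCEPT

Steps:
initial (ε-close {0}): {0,1,2}
'c' @ 1: {3,4}
'c' @ 2: {5,6}
'b' @ 3: {1,7,8,9,10}  ✓accept
'b' @ 4: {1,9,11}  ✓accept
after full input: {1,9,11}  (accept=1 in)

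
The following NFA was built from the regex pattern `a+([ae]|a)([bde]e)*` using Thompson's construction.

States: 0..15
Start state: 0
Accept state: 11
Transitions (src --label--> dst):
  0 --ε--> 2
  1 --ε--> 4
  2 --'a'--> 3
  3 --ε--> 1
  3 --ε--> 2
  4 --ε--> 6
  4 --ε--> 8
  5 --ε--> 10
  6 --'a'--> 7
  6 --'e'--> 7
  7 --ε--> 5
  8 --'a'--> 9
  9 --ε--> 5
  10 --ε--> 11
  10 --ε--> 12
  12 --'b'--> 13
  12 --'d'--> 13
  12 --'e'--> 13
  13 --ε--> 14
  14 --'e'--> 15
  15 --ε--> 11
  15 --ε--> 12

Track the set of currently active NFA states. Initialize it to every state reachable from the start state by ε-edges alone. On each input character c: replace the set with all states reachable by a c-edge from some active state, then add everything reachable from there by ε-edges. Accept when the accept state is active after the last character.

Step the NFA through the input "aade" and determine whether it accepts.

start: ε-closure({0}) = {0,2}
'a' @ 1: {1,2,3,4,6,8}
'a' @ 2: {1,2,3,4,5,6,7,8,9,10,11,12}  [accepting]
'd' @ 3: {13,14}
'e' @ 4: {11,12,15}  [accepting]
after full input: {11,12,15}  (accept=11 in)

Answer: ACCEPT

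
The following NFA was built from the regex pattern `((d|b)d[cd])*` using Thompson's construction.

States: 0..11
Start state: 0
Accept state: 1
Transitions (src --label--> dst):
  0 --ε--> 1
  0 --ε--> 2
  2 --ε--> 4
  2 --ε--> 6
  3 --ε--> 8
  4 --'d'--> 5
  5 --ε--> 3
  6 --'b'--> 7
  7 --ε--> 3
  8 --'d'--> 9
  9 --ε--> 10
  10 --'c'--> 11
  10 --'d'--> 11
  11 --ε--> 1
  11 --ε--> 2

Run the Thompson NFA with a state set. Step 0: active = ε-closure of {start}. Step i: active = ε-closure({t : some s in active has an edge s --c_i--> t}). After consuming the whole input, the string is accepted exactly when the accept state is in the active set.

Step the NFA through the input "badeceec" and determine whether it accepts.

Answer: REJECT

Steps:
start: ε-closure({0}) = {0,1,2,4,6}
'b' @ 1: {3,7,8}
'a' @ 2: {}  — dead — no transitions
rest 'deceec' ignored (set empty)
end set {} — state 1 not in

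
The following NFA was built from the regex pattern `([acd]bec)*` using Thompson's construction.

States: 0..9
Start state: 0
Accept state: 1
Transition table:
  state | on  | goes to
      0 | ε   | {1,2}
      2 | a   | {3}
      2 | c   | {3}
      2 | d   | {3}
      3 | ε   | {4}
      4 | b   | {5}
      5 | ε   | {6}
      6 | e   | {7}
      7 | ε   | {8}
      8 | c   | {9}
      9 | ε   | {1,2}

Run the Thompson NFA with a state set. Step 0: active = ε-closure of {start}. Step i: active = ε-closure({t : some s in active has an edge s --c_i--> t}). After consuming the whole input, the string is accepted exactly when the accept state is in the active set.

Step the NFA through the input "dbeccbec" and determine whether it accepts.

S₀ = ε-closure({0}) = {0,1,2}
'd' @ 1: {3,4}
'b' @ 2: {5,6}
'e' @ 3: {7,8}
'c' @ 4: {1,2,9}  (accept∈set)
'c' @ 5: {3,4}
'b' @ 6: {5,6}
'e' @ 7: {7,8}
'c' @ 8: {1,2,9}  (accept∈set)
end set {1,2,9} — state 1 in

Answer: ACCEPT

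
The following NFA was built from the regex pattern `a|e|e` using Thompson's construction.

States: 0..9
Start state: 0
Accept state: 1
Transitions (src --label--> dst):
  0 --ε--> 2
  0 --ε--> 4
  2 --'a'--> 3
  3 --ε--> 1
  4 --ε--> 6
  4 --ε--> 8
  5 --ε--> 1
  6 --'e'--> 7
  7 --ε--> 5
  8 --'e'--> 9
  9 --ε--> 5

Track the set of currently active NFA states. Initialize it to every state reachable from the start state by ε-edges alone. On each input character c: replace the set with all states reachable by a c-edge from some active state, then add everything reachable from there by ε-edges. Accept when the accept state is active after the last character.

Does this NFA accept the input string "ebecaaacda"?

Answer: REJECT

Derivation:
S₀ = ε-closure({0}) = {0,2,4,6,8}
'e' @ 1: {1,5,7,9}  [accepting]
'b' @ 2: {}  — no active states
rest 'ecaaacda' ignored (set empty)
final: {}; accept 1 not in set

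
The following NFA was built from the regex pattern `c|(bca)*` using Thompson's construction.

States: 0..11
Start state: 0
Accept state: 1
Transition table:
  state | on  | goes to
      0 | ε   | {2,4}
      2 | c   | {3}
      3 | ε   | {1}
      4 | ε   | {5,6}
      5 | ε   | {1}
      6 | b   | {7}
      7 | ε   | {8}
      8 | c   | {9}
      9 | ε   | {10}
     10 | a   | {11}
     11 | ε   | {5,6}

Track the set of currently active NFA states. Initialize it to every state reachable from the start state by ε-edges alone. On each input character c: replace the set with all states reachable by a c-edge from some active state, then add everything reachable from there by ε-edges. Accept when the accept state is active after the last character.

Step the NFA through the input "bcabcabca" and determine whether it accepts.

Answer: ACCEPT

Derivation:
start: ε-closure({0}) = {0,1,2,4,5,6}
'b' @ 1: {7,8}
'c' @ 2: {9,10}
'a' @ 3: {1,5,6,11}  (accept∈set)
'b' @ 4: {7,8}
'c' @ 5: {9,10}
'a' @ 6: {1,5,6,11}  (accept∈set)
'b' @ 7: {7,8}
'c' @ 8: {9,10}
'a' @ 9: {1,5,6,11}  (accept∈set)
final: {1,5,6,11}; accept 1 in set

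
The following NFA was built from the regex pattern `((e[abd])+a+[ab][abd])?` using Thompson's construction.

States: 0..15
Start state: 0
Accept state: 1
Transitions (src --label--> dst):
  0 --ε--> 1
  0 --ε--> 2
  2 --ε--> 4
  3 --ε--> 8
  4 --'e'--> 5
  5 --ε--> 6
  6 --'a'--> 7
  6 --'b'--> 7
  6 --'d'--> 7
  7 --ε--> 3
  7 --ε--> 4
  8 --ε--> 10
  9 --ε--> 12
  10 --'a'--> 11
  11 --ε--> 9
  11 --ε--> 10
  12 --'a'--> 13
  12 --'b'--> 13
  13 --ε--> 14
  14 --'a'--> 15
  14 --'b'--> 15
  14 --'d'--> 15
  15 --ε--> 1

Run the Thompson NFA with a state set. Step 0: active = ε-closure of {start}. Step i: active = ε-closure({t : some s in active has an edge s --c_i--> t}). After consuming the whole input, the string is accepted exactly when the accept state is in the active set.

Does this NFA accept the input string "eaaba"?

initial (ε-close {0}): {0,1,2,4}
'e' @ 1: {5,6}
'a' @ 2: {3,4,7,8,10}
'a' @ 3: {9,10,11,12}
'b' @ 4: {13,14}
'a' @ 5: {1,15}  ✓accept
final: {1,15}; accept 1 in set

Answer: ACCEPT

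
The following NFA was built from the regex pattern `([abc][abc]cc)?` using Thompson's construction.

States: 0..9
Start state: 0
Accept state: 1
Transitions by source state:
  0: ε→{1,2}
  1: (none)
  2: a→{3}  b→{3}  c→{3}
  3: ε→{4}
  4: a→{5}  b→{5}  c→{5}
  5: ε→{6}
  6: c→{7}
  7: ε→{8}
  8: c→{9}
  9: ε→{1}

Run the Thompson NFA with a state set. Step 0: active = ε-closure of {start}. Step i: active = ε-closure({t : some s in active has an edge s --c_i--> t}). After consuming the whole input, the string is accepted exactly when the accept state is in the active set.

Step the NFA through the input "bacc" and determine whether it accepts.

S₀ = ε-closure({0}) = {0,1,2}
'b' @ 1: {3,4}
'a' @ 2: {5,6}
'c' @ 3: {7,8}
'c' @ 4: {1,9}  (accept∈set)
final: {1,9}; accept 1 in set

Answer: ACCEPT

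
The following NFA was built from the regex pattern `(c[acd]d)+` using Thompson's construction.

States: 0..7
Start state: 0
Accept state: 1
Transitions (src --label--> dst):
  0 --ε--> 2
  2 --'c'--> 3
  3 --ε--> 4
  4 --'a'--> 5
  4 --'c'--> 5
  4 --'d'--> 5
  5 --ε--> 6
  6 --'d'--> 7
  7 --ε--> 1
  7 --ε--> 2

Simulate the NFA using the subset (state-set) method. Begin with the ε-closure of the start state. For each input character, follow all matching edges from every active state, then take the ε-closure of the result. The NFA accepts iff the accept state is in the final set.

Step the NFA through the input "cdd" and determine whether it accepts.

Answer: ACCEPT

Steps:
S₀ = ε-closure({0}) = {0,2}
'c' @ 1: {3,4}
'd' @ 2: {5,6}
'd' @ 3: {1,2,7}  [accepting]
after full input: {1,2,7}  (accept=1 in)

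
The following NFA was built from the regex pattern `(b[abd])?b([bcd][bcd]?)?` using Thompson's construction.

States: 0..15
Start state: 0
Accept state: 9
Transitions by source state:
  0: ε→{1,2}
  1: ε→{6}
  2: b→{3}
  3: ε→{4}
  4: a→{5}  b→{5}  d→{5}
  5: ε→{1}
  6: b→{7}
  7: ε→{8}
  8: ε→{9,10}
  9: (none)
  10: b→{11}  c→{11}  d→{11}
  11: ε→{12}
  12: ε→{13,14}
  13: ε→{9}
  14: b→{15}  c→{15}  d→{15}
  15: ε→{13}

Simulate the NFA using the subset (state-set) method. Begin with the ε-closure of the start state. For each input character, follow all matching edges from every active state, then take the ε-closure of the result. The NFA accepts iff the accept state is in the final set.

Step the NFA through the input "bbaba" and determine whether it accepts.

start: ε-closure({0}) = {0,1,2,6}
'b' @ 1: {3,4,7,8,9,10}  (accept∈set)
'b' @ 2: {1,5,6,9,11,12,13,14}  (accept∈set)
'a' @ 3: {}  — no active states
rest 'ba' ignored (set empty)
after full input: {}  (accept=9 not in)

Answer: REJECT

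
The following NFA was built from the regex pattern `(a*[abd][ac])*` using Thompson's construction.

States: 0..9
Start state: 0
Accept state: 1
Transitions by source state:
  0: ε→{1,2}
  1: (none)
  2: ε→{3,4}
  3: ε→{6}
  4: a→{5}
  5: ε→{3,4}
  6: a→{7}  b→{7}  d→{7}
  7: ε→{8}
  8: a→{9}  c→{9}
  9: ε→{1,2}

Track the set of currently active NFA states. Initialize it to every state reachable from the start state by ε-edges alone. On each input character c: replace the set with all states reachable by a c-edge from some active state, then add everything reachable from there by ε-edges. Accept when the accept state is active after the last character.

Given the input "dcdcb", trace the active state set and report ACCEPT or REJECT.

Answer: REJECT

Trace:
initial (ε-close {0}): {0,1,2,3,4,6}
'd' @ 1: {7,8}
'c' @ 2: {1,2,3,4,6,9}  [accepting]
'd' @ 3: {7,8}
'c' @ 4: {1,2,3,4,6,9}  [accepting]
'b' @ 5: {7,8}
final: {7,8}; accept 1 not in set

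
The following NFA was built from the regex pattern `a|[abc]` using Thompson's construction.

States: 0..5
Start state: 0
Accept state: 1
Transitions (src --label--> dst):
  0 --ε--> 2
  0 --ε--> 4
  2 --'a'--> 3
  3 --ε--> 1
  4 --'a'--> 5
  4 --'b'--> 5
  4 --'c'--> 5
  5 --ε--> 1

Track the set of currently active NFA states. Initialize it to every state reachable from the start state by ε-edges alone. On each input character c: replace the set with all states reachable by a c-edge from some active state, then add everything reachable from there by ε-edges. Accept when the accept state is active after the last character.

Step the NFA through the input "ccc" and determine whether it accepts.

start: ε-closure({0}) = {0,2,4}
'c' @ 1: {1,5}  (accept∈set)
'c' @ 2: {}  — no active states
rest 'c' ignored (set empty)
final: {}; accept 1 not in set

Answer: REJECT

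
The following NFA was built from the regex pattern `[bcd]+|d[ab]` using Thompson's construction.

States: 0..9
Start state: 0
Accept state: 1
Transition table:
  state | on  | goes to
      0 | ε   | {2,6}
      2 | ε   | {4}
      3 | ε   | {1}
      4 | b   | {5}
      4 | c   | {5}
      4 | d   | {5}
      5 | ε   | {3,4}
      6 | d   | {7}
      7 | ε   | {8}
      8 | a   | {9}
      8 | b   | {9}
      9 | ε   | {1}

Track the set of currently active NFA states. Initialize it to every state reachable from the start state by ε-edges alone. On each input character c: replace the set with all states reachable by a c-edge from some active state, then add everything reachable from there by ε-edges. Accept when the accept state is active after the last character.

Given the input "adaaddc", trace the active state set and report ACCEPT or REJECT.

Answer: REJECT

Derivation:
start: ε-closure({0}) = {0,2,4,6}
'a' @ 1: {}  — no active states
rest 'daaddc' ignored (set empty)
end set {} — state 1 not in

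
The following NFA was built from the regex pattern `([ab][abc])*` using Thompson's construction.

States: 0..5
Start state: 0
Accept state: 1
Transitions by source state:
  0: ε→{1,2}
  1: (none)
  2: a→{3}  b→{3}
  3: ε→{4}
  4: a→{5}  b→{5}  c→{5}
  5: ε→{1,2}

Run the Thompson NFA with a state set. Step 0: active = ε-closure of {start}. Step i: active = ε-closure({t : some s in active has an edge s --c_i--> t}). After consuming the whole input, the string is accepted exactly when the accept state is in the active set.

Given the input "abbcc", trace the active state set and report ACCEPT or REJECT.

start: ε-closure({0}) = {0,1,2}
'a' @ 1: {3,4}
'b' @ 2: {1,2,5}  (accept∈set)
'b' @ 3: {3,4}
'c' @ 4: {1,2,5}  (accept∈set)
'c' @ 5: {}  — no active states
end set {} — state 1 not in

Answer: REJECT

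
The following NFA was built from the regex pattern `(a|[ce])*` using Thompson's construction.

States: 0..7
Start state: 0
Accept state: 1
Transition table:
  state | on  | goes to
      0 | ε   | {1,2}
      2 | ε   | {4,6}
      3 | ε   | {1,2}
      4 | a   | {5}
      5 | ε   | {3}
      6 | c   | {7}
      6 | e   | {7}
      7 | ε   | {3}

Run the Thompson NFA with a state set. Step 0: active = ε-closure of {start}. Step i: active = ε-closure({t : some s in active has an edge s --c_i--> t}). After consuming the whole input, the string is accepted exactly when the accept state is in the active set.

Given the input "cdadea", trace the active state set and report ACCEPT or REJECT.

Answer: REJECT

Steps:
start: ε-closure({0}) = {0,1,2,4,6}
'c' @ 1: {1,2,3,4,6,7}  ✓accept
'd' @ 2: {}  — dead — no transitions
rest 'adea' ignored (set empty)
final: {}; accept 1 not in set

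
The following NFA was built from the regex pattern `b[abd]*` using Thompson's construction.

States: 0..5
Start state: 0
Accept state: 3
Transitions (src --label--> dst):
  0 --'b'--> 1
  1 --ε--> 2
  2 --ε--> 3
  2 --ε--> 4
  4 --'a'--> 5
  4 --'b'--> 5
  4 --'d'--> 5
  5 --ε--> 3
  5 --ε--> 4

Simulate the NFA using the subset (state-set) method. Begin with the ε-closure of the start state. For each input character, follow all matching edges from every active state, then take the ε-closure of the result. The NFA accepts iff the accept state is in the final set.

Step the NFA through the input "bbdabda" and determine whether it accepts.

Answer: ACCEPT

Steps:
start: ε-closure({0}) = {0}
'b' @ 1: {1,2,3,4}  [accepting]
'b' @ 2: {3,4,5}  [accepting]
'd' @ 3: {3,4,5}  [accepting]
'a' @ 4: {3,4,5}  [accepting]
'b' @ 5: {3,4,5}  [accepting]
'd' @ 6: {3,4,5}  [accepting]
'a' @ 7: {3,4,5}  [accepting]
final: {3,4,5}; accept 3 in set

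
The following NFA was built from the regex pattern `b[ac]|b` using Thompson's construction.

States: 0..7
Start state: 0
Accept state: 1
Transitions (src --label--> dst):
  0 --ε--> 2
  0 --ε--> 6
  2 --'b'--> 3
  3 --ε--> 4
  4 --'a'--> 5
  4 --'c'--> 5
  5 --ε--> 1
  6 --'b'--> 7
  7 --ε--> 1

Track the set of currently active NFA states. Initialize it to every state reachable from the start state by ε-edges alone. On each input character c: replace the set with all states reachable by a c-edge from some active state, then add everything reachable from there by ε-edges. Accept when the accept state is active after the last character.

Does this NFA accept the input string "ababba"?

Answer: REJECT

Steps:
initial (ε-close {0}): {0,2,6}
'a' @ 1: {}  — dead — no transitions
rest 'babba' ignored (set empty)
final: {}; accept 1 not in set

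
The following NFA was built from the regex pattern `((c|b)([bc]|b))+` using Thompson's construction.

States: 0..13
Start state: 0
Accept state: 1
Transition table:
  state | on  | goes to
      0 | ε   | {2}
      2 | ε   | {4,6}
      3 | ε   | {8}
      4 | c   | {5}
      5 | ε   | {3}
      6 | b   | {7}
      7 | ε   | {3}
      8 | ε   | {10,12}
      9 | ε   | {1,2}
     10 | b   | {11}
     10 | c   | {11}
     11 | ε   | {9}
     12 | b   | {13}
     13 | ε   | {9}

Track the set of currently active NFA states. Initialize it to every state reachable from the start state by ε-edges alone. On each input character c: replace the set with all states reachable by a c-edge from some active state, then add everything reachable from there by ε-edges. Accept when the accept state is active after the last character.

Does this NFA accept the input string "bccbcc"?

start: ε-closure({0}) = {0,2,4,6}
'b' @ 1: {3,7,8,10,12}
'c' @ 2: {1,2,4,6,9,11}  ✓accept
'c' @ 3: {3,5,8,10,12}
'b' @ 4: {1,2,4,6,9,11,13}  ✓accept
'c' @ 5: {3,5,8,10,12}
'c' @ 6: {1,2,4,6,9,11}  ✓accept
end set {1,2,4,6,9,11} — state 1 in

Answer: ACCEPT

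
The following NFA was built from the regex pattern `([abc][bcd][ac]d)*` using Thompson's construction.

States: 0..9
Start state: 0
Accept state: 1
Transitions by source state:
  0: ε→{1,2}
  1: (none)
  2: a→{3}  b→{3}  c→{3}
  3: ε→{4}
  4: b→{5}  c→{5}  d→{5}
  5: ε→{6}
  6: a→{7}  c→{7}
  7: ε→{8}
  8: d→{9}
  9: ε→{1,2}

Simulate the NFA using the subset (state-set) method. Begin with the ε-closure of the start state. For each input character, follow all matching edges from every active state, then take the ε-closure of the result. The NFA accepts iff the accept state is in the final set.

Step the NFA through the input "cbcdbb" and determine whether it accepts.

initial (ε-close {0}): {0,1,2}
'c' @ 1: {3,4}
'b' @ 2: {5,6}
'c' @ 3: {7,8}
'd' @ 4: {1,2,9}  [accepting]
'b' @ 5: {3,4}
'b' @ 6: {5,6}
end set {5,6} — state 1 not in

Answer: REJECT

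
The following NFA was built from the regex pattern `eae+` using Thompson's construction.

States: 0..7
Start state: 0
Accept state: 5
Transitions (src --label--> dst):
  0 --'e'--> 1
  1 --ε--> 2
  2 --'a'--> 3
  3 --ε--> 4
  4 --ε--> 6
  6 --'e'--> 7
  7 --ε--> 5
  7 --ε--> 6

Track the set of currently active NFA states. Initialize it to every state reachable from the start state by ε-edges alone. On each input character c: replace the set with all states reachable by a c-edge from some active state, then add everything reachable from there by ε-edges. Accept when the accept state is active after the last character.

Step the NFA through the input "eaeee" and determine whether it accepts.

S₀ = ε-closure({0}) = {0}
'e' @ 1: {1,2}
'a' @ 2: {3,4,6}
'e' @ 3: {5,6,7}  ✓accept
'e' @ 4: {5,6,7}  ✓accept
'e' @ 5: {5,6,7}  ✓accept
after full input: {5,6,7}  (accept=5 in)

Answer: ACCEPT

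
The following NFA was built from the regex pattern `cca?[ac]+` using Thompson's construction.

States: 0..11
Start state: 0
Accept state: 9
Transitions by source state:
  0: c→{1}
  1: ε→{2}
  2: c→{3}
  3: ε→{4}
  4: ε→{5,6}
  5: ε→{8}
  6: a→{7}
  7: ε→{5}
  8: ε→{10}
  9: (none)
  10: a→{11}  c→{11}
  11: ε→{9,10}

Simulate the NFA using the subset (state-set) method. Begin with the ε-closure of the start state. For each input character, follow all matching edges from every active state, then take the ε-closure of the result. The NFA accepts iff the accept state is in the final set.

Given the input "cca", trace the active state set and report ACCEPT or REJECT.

Answer: ACCEPT

Steps:
start: ε-closure({0}) = {0}
'c' @ 1: {1,2}
'c' @ 2: {3,4,5,6,8,10}
'a' @ 3: {5,7,8,9,10,11}  ✓accept
end set {5,7,8,9,10,11} — state 9 in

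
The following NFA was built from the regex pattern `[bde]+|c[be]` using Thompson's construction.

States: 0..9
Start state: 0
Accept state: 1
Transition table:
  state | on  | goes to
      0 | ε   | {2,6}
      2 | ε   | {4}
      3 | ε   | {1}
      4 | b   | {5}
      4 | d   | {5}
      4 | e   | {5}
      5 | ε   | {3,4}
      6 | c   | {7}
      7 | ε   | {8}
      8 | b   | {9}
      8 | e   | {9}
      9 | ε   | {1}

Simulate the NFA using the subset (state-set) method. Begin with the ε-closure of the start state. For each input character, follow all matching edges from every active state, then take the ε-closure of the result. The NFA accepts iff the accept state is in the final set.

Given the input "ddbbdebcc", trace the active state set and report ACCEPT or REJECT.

S₀ = ε-closure({0}) = {0,2,4,6}
'd' @ 1: {1,3,4,5}  ✓accept
'd' @ 2: {1,3,4,5}  ✓accept
'b' @ 3: {1,3,4,5}  ✓accept
'b' @ 4: {1,3,4,5}  ✓accept
'd' @ 5: {1,3,4,5}  ✓accept
'e' @ 6: {1,3,4,5}  ✓accept
'b' @ 7: {1,3,4,5}  ✓accept
'c' @ 8: {}  — dead — no transitions
rest 'c' ignored (set empty)
final: {}; accept 1 not in set

Answer: REJECT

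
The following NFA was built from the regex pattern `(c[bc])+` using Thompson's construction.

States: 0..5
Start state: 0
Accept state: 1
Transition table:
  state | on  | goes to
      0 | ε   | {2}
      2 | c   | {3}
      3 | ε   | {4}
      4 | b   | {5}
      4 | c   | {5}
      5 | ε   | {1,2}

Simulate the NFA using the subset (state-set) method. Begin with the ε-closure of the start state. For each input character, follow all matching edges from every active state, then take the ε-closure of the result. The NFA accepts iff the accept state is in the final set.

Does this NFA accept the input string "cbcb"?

initial (ε-close {0}): {0,2}
'c' @ 1: {3,4}
'b' @ 2: {1,2,5}  (accept∈set)
'c' @ 3: {3,4}
'b' @ 4: {1,2,5}  (accept∈set)
final: {1,2,5}; accept 1 in set

Answer: ACCEPT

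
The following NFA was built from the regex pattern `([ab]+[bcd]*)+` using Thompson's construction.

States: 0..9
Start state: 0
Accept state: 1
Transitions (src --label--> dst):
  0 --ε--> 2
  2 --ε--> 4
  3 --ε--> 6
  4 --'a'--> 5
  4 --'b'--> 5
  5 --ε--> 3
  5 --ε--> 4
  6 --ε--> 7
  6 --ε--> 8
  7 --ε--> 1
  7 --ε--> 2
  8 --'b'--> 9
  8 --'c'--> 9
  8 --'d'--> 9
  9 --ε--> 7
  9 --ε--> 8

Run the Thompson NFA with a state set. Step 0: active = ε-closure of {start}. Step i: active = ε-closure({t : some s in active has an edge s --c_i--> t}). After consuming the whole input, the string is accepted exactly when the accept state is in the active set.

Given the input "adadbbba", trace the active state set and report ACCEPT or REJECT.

S₀ = ε-closure({0}) = {0,2,4}
'a' @ 1: {1,2,3,4,5,6,7,8}  (accept∈set)
'd' @ 2: {1,2,4,7,8,9}  (accept∈set)
'a' @ 3: {1,2,3,4,5,6,7,8}  (accept∈set)
'd' @ 4: {1,2,4,7,8,9}  (accept∈set)
'b' @ 5: {1,2,3,4,5,6,7,8,9}  (accept∈set)
'b' @ 6: {1,2,3,4,5,6,7,8,9}  (accept∈set)
'b' @ 7: {1,2,3,4,5,6,7,8,9}  (accept∈set)
'a' @ 8: {1,2,3,4,5,6,7,8}  (accept∈set)
after full input: {1,2,3,4,5,6,7,8}  (accept=1 in)

Answer: ACCEPT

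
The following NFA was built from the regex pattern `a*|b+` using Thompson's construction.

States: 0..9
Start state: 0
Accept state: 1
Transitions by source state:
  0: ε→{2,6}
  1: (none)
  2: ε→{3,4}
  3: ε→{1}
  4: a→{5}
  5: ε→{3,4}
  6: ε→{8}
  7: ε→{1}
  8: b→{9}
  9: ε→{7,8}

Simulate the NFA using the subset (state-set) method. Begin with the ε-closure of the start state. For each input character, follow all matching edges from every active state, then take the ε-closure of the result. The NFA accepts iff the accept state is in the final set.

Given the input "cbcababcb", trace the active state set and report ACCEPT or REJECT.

initial (ε-close {0}): {0,1,2,3,4,6,8}
'c' @ 1: {}  — no active states
rest 'bcababcb' ignored (set empty)
end set {} — state 1 not in

Answer: REJECT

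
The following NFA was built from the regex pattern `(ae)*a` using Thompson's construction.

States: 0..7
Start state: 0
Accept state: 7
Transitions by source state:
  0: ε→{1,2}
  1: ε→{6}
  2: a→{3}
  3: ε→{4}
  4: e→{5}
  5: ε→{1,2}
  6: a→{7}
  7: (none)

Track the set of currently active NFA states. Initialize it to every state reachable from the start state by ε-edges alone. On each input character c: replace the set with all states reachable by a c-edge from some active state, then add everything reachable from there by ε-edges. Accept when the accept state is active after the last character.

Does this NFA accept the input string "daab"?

Answer: REJECT

Steps:
start: ε-closure({0}) = {0,1,2,6}
'd' @ 1: {}  — state set empty
rest 'aab' ignored (set empty)
after full input: {}  (accept=7 not in)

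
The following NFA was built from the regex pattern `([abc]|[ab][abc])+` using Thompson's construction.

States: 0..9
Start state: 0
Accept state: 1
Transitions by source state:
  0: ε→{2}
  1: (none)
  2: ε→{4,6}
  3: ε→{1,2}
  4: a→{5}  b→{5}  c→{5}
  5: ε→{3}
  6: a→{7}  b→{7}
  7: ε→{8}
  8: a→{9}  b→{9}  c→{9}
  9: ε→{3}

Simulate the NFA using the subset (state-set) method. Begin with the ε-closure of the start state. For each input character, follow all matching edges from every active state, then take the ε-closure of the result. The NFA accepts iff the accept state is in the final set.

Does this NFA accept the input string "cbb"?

Answer: ACCEPT

Trace:
initial (ε-close {0}): {0,2,4,6}
'c' @ 1: {1,2,3,4,5,6}  ✓accept
'b' @ 2: {1,2,3,4,5,6,7,8}  ✓accept
'b' @ 3: {1,2,3,4,5,6,7,8,9}  ✓accept
after full input: {1,2,3,4,5,6,7,8,9}  (accept=1 in)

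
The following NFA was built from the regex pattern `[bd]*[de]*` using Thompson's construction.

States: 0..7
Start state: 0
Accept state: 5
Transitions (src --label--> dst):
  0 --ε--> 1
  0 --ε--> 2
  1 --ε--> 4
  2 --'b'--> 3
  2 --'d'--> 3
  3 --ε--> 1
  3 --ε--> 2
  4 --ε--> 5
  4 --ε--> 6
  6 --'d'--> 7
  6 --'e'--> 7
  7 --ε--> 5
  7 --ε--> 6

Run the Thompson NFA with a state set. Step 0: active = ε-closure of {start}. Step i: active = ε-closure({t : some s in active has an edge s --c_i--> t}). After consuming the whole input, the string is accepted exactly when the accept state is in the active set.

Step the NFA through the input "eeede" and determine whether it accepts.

initial (ε-close {0}): {0,1,2,4,5,6}
'e' @ 1: {5,6,7}  [accepting]
'e' @ 2: {5,6,7}  [accepting]
'e' @ 3: {5,6,7}  [accepting]
'd' @ 4: {5,6,7}  [accepting]
'e' @ 5: {5,6,7}  [accepting]
end set {5,6,7} — state 5 in

Answer: ACCEPT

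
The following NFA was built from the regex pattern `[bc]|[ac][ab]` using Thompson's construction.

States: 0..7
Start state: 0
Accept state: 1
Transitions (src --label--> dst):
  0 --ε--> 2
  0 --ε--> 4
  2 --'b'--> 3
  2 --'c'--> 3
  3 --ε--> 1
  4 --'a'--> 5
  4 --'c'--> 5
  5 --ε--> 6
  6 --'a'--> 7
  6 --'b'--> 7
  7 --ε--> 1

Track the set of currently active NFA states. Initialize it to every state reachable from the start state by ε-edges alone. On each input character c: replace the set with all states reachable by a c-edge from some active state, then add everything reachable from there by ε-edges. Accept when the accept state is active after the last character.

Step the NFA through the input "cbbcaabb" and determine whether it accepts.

Answer: REJECT

Steps:
start: ε-closure({0}) = {0,2,4}
'c' @ 1: {1,3,5,6}  ✓accept
'b' @ 2: {1,7}  ✓accept
'b' @ 3: {}  — state set empty
rest 'caabb' ignored (set empty)
final: {}; accept 1 not in set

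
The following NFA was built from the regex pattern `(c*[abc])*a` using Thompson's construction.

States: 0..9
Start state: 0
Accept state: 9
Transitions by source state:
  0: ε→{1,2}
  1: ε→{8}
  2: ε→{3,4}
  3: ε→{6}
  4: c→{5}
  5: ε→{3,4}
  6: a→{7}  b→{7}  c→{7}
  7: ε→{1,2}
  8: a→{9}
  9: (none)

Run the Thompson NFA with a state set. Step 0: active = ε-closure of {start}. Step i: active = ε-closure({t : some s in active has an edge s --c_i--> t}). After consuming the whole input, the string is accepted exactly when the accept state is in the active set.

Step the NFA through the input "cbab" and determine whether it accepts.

S₀ = ε-closure({0}) = {0,1,2,3,4,6,8}
'c' @ 1: {1,2,3,4,5,6,7,8}
'b' @ 2: {1,2,3,4,6,7,8}
'a' @ 3: {1,2,3,4,6,7,8,9}  ✓accept
'b' @ 4: {1,2,3,4,6,7,8}
after full input: {1,2,3,4,6,7,8}  (accept=9 not in)

Answer: REJECT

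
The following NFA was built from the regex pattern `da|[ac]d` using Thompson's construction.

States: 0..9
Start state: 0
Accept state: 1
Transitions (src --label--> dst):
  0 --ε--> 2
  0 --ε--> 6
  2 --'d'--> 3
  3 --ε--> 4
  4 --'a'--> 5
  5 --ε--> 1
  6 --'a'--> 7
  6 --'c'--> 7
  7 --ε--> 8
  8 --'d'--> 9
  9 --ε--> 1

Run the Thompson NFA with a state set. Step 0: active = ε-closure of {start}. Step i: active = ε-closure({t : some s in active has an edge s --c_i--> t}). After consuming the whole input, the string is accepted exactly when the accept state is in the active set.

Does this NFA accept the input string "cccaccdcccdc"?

Answer: REJECT

Steps:
initial (ε-close {0}): {0,2,6}
'c' @ 1: {7,8}
'c' @ 2: {}  — no active states
rest 'caccdcccdc' ignored (set empty)
end set {} — state 1 not in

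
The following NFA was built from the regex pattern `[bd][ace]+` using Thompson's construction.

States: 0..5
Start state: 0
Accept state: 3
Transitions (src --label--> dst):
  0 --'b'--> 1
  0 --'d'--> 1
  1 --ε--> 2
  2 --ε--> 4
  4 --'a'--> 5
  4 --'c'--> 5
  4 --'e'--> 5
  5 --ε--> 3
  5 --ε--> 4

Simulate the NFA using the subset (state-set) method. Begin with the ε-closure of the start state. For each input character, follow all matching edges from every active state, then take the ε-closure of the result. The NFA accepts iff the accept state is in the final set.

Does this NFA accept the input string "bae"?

start: ε-closure({0}) = {0}
'b' @ 1: {1,2,4}
'a' @ 2: {3,4,5}  [accepting]
'e' @ 3: {3,4,5}  [accepting]
after full input: {3,4,5}  (accept=3 in)

Answer: ACCEPT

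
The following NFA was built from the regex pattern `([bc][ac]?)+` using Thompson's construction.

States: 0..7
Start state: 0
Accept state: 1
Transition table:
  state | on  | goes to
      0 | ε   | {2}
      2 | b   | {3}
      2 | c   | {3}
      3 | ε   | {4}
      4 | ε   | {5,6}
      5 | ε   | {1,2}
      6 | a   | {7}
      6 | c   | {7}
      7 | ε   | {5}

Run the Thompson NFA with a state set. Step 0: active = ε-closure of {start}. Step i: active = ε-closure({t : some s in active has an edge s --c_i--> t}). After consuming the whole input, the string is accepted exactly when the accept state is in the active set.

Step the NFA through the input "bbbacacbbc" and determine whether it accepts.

Answer: ACCEPT

Trace:
start: ε-closure({0}) = {0,2}
'b' @ 1: {1,2,3,4,5,6}  [accepting]
'b' @ 2: {1,2,3,4,5,6}  [accepting]
'b' @ 3: {1,2,3,4,5,6}  [accepting]
'a' @ 4: {1,2,5,7}  [accepting]
'c' @ 5: {1,2,3,4,5,6}  [accepting]
'a' @ 6: {1,2,5,7}  [accepting]
'c' @ 7: {1,2,3,4,5,6}  [accepting]
'b' @ 8: {1,2,3,4,5,6}  [accepting]
'b' @ 9: {1,2,3,4,5,6}  [accepting]
'c' @ 10: {1,2,3,4,5,6,7}  [accepting]
final: {1,2,3,4,5,6,7}; accept 1 in set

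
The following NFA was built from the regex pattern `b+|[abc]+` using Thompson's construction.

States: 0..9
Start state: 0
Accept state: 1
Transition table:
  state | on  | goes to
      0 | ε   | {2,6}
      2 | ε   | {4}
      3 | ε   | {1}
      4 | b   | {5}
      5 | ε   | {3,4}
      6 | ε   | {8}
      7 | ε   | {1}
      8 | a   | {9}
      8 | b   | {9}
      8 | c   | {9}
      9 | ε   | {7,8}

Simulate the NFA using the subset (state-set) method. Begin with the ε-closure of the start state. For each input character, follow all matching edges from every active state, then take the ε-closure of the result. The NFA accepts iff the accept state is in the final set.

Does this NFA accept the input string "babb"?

initial (ε-close {0}): {0,2,4,6,8}
'b' @ 1: {1,3,4,5,7,8,9}  ✓accept
'a' @ 2: {1,7,8,9}  ✓accept
'b' @ 3: {1,7,8,9}  ✓accept
'b' @ 4: {1,7,8,9}  ✓accept
end set {1,7,8,9} — state 1 in

Answer: ACCEPT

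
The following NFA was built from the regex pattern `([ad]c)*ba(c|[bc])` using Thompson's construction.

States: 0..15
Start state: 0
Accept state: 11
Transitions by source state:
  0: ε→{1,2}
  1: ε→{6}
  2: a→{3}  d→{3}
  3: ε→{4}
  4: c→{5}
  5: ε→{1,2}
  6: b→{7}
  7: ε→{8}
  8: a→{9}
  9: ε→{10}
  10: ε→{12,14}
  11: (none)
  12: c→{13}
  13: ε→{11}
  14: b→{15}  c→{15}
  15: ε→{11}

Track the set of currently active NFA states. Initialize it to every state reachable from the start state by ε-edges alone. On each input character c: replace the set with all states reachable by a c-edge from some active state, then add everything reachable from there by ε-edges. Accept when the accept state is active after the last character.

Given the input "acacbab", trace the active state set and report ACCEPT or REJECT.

start: ε-closure({0}) = {0,1,2,6}
'a' @ 1: {3,4}
'c' @ 2: {1,2,5,6}
'a' @ 3: {3,4}
'c' @ 4: {1,2,5,6}
'b' @ 5: {7,8}
'a' @ 6: {9,10,12,14}
'b' @ 7: {11,15}  (accept∈set)
end set {11,15} — state 11 in

Answer: ACCEPT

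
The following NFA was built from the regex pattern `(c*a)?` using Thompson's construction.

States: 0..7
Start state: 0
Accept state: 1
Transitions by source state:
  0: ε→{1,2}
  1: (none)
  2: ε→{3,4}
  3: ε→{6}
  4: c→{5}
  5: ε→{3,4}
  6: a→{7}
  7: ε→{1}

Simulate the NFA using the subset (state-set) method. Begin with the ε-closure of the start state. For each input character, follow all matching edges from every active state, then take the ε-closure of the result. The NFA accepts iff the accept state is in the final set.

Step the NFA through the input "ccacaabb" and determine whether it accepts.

Answer: REJECT

Derivation:
initial (ε-close {0}): {0,1,2,3,4,6}
'c' @ 1: {3,4,5,6}
'c' @ 2: {3,4,5,6}
'a' @ 3: {1,7}  [accepting]
'c' @ 4: {}  — state set empty
rest 'aabb' ignored (set empty)
after full input: {}  (accept=1 not in)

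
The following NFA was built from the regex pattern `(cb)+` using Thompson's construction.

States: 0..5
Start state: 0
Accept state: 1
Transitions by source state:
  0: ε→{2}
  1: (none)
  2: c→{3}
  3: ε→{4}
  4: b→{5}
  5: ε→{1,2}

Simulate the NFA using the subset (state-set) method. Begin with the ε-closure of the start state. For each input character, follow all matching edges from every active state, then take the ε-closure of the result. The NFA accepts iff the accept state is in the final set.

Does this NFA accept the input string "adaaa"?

Answer: REJECT

Trace:
initial (ε-close {0}): {0,2}
'a' @ 1: {}  — dead — no transitions
rest 'daaa' ignored (set empty)
end set {} — state 1 not in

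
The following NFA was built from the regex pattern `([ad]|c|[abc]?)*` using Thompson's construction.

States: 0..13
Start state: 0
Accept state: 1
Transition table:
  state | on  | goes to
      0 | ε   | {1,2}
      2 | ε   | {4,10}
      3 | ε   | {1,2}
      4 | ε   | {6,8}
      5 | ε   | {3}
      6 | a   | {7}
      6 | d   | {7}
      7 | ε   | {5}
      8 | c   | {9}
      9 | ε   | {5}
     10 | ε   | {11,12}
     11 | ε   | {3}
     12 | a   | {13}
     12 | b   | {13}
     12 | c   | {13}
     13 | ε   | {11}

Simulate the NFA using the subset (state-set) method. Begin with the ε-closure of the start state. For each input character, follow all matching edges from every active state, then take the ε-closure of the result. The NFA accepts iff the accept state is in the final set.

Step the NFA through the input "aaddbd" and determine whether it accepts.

start: ε-closure({0}) = {0,1,2,3,4,6,8,10,11,12}
'a' @ 1: {1,2,3,4,5,6,7,8,10,11,12,13}  ✓accept
'a' @ 2: {1,2,3,4,5,6,7,8,10,11,12,13}  ✓accept
'd' @ 3: {1,2,3,4,5,6,7,8,10,11,12}  ✓accept
'd' @ 4: {1,2,3,4,5,6,7,8,10,11,12}  ✓accept
'b' @ 5: {1,2,3,4,6,8,10,11,12,13}  ✓accept
'd' @ 6: {1,2,3,4,5,6,7,8,10,11,12}  ✓accept
after full input: {1,2,3,4,5,6,7,8,10,11,12}  (accept=1 in)

Answer: ACCEPT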